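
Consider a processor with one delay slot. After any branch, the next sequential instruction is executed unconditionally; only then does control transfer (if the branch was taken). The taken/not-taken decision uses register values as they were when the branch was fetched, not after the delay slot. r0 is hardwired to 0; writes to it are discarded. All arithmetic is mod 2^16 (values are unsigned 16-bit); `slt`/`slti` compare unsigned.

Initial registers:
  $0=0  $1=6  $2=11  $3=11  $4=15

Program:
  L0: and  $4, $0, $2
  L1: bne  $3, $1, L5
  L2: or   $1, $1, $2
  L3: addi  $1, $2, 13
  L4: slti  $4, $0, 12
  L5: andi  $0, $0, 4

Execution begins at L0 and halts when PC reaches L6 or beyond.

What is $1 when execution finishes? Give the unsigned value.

15

PC=0  and  $4, $0, $2        | $0=0 $1=6 $2=11 $3=11 $4=0
PC=1  bne  $3, $1, L5        | $0=0 $1=6 $2=11 $3=11 $4=0  [TAKEN]
PC=2  or   $1, $1, $2        | $0=0 $1=15 $2=11 $3=11 $4=0
PC=5  andi  $0, $0, 4        | $0=0 $1=15 $2=11 $3=11 $4=0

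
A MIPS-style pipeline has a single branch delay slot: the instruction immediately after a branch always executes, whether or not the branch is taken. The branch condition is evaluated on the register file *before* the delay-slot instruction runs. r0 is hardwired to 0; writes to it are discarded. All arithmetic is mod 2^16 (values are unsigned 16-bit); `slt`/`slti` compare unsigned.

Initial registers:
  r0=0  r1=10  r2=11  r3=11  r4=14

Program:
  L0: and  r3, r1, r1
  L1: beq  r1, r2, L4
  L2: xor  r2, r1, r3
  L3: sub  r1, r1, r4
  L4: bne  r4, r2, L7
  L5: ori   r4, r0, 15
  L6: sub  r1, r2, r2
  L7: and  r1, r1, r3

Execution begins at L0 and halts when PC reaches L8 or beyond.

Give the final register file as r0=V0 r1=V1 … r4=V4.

r0=0 r1=8 r2=0 r3=10 r4=15

  step pc=0: and  r3, r1, r1  regs=(0,10,11,10,14)
  step pc=1: beq  r1, r2, L4  cond=F  regs=(0,10,11,10,14)
  step pc=2: xor  r2, r1, r3  regs=(0,10,0,10,14)
  step pc=3: sub  r1, r1, r4  regs=(0,65532,0,10,14)
  step pc=4: bne  r4, r2, L7  cond=T  regs=(0,65532,0,10,14)
  step pc=5: ori   r4, r0, 15  regs=(0,65532,0,10,15)
  step pc=7: and  r1, r1, r3  regs=(0,8,0,10,15)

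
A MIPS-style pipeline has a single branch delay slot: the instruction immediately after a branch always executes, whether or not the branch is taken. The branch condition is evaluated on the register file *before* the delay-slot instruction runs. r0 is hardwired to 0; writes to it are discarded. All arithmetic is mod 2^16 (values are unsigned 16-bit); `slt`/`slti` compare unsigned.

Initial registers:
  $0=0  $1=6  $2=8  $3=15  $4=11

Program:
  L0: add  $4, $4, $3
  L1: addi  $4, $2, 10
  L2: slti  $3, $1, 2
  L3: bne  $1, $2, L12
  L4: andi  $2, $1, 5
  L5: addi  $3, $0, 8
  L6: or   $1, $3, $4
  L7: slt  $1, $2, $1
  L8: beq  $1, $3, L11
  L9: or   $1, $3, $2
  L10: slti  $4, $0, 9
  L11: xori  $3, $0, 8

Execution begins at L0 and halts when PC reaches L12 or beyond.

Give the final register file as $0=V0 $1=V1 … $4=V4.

$0=0 $1=6 $2=4 $3=0 $4=18

  step pc=0: add  $4, $4, $3  regs=(0,6,8,15,26)
  step pc=1: addi  $4, $2, 10  regs=(0,6,8,15,18)
  step pc=2: slti  $3, $1, 2  regs=(0,6,8,0,18)
  step pc=3: bne  $1, $2, L12  cond=T  regs=(0,6,8,0,18)
  step pc=4: andi  $2, $1, 5  regs=(0,6,4,0,18)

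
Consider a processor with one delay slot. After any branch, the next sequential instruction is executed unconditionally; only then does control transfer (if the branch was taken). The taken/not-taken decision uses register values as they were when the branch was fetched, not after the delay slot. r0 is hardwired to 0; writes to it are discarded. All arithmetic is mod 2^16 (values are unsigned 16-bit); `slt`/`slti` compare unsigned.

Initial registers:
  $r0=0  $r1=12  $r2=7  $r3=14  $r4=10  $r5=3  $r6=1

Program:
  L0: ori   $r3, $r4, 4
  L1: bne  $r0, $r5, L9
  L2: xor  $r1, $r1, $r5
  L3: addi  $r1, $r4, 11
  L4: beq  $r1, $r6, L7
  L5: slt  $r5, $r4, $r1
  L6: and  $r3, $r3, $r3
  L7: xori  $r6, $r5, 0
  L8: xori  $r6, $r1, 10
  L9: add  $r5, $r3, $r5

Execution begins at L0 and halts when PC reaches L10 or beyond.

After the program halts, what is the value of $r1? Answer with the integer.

  step pc=0: ori   $r3, $r4, 4  regs=(0,12,7,14,10,3,1)
  step pc=1: bne  $r0, $r5, L9  cond=T  regs=(0,12,7,14,10,3,1)
  step pc=2: xor  $r1, $r1, $r5  regs=(0,15,7,14,10,3,1)
  step pc=9: add  $r5, $r3, $r5  regs=(0,15,7,14,10,17,1)

15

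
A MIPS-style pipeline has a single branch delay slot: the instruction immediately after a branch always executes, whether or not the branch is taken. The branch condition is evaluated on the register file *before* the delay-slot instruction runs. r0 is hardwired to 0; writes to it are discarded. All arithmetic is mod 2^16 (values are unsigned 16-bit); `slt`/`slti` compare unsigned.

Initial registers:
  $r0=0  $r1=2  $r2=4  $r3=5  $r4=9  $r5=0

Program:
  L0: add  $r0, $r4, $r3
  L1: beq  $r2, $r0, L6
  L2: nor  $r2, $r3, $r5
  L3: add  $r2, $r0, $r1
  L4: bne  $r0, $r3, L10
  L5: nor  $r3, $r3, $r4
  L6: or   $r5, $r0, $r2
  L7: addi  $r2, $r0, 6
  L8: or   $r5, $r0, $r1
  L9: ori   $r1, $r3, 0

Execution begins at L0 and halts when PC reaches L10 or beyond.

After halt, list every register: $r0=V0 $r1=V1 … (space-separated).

$r0=0 $r1=2 $r2=2 $r3=65522 $r4=9 $r5=0

PC=0  add  $r0, $r4, $r3     | $r0=0 $r1=2 $r2=4 $r3=5 $r4=9 $r5=0
PC=1  beq  $r2, $r0, L6      | $r0=0 $r1=2 $r2=4 $r3=5 $r4=9 $r5=0  [not taken]
PC=2  nor  $r2, $r3, $r5     | $r0=0 $r1=2 $r2=65530 $r3=5 $r4=9 $r5=0
PC=3  add  $r2, $r0, $r1     | $r0=0 $r1=2 $r2=2 $r3=5 $r4=9 $r5=0
PC=4  bne  $r0, $r3, L10     | $r0=0 $r1=2 $r2=2 $r3=5 $r4=9 $r5=0  [TAKEN]
PC=5  nor  $r3, $r3, $r4     | $r0=0 $r1=2 $r2=2 $r3=65522 $r4=9 $r5=0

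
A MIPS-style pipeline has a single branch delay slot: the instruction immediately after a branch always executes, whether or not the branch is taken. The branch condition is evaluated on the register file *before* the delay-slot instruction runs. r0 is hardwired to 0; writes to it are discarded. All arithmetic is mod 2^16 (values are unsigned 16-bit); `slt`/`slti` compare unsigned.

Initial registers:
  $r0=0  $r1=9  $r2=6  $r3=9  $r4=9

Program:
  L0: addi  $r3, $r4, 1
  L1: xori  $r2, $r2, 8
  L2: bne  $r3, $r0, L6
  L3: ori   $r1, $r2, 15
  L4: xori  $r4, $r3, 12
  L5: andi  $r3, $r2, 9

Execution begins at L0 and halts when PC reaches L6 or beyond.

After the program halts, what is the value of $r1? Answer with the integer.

15

[0] addi  $r3, $r4, 1  →  {$r0:0, $r1:9, $r2:6, $r3:10, $r4:9}
[1] xori  $r2, $r2, 8  →  {$r0:0, $r1:9, $r2:14, $r3:10, $r4:9}
[2] bne  $r3, $r0, L6  →  {$r0:0, $r1:9, $r2:14, $r3:10, $r4:9}  ⟨branch taken⟩
[3] ori   $r1, $r2, 15  →  {$r0:0, $r1:15, $r2:14, $r3:10, $r4:9}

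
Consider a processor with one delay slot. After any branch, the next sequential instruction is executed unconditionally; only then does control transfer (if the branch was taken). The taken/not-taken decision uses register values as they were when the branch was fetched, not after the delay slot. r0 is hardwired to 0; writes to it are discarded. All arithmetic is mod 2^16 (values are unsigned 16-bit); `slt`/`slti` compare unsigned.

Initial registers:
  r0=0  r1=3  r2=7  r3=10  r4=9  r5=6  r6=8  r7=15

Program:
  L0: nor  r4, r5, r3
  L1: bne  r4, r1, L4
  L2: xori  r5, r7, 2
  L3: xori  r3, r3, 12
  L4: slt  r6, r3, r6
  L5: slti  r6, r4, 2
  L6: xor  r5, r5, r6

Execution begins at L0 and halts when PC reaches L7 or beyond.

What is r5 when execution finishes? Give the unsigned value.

[0] nor  r4, r5, r3  →  {r0:0, r1:3, r2:7, r3:10, r4:65521, r5:6, r6:8, r7:15}
[1] bne  r4, r1, L4  →  {r0:0, r1:3, r2:7, r3:10, r4:65521, r5:6, r6:8, r7:15}  ⟨branch taken⟩
[2] xori  r5, r7, 2  →  {r0:0, r1:3, r2:7, r3:10, r4:65521, r5:13, r6:8, r7:15}
[4] slt  r6, r3, r6  →  {r0:0, r1:3, r2:7, r3:10, r4:65521, r5:13, r6:0, r7:15}
[5] slti  r6, r4, 2  →  {r0:0, r1:3, r2:7, r3:10, r4:65521, r5:13, r6:0, r7:15}
[6] xor  r5, r5, r6  →  {r0:0, r1:3, r2:7, r3:10, r4:65521, r5:13, r6:0, r7:15}

13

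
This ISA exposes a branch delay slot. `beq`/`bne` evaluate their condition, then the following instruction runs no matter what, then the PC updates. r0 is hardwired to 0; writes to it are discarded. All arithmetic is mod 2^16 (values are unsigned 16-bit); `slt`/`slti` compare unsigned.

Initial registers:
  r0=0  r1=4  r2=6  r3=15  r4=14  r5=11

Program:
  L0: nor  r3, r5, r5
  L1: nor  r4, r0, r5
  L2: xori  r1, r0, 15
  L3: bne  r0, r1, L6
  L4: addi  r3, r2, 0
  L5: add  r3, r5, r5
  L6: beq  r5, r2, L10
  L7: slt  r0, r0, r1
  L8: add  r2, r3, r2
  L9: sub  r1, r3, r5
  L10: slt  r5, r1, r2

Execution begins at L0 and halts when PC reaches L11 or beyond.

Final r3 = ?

[0] nor  r3, r5, r5  →  {r0:0, r1:4, r2:6, r3:65524, r4:14, r5:11}
[1] nor  r4, r0, r5  →  {r0:0, r1:4, r2:6, r3:65524, r4:65524, r5:11}
[2] xori  r1, r0, 15  →  {r0:0, r1:15, r2:6, r3:65524, r4:65524, r5:11}
[3] bne  r0, r1, L6  →  {r0:0, r1:15, r2:6, r3:65524, r4:65524, r5:11}  ⟨branch taken⟩
[4] addi  r3, r2, 0  →  {r0:0, r1:15, r2:6, r3:6, r4:65524, r5:11}
[6] beq  r5, r2, L10  →  {r0:0, r1:15, r2:6, r3:6, r4:65524, r5:11}  ⟨branch fallthrough⟩
[7] slt  r0, r0, r1  →  {r0:0, r1:15, r2:6, r3:6, r4:65524, r5:11}
[8] add  r2, r3, r2  →  {r0:0, r1:15, r2:12, r3:6, r4:65524, r5:11}
[9] sub  r1, r3, r5  →  {r0:0, r1:65531, r2:12, r3:6, r4:65524, r5:11}
[10] slt  r5, r1, r2  →  {r0:0, r1:65531, r2:12, r3:6, r4:65524, r5:0}

6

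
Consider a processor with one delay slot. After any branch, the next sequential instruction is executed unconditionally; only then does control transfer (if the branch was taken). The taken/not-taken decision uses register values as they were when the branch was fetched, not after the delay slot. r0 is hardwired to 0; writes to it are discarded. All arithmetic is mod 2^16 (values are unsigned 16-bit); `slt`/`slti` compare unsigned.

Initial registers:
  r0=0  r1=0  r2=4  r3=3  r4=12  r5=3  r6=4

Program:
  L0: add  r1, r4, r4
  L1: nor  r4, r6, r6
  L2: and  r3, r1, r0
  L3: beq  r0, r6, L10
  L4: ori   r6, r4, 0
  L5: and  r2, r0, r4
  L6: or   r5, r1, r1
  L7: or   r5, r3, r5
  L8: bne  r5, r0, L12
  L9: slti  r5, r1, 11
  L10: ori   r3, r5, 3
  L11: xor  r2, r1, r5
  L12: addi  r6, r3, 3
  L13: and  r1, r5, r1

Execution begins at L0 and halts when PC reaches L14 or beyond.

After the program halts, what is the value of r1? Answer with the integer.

0

  step pc=0: add  r1, r4, r4  regs=(0,24,4,3,12,3,4)
  step pc=1: nor  r4, r6, r6  regs=(0,24,4,3,65531,3,4)
  step pc=2: and  r3, r1, r0  regs=(0,24,4,0,65531,3,4)
  step pc=3: beq  r0, r6, L10  cond=F  regs=(0,24,4,0,65531,3,4)
  step pc=4: ori   r6, r4, 0  regs=(0,24,4,0,65531,3,65531)
  step pc=5: and  r2, r0, r4  regs=(0,24,0,0,65531,3,65531)
  step pc=6: or   r5, r1, r1  regs=(0,24,0,0,65531,24,65531)
  step pc=7: or   r5, r3, r5  regs=(0,24,0,0,65531,24,65531)
  step pc=8: bne  r5, r0, L12  cond=T  regs=(0,24,0,0,65531,24,65531)
  step pc=9: slti  r5, r1, 11  regs=(0,24,0,0,65531,0,65531)
  step pc=12: addi  r6, r3, 3  regs=(0,24,0,0,65531,0,3)
  step pc=13: and  r1, r5, r1  regs=(0,0,0,0,65531,0,3)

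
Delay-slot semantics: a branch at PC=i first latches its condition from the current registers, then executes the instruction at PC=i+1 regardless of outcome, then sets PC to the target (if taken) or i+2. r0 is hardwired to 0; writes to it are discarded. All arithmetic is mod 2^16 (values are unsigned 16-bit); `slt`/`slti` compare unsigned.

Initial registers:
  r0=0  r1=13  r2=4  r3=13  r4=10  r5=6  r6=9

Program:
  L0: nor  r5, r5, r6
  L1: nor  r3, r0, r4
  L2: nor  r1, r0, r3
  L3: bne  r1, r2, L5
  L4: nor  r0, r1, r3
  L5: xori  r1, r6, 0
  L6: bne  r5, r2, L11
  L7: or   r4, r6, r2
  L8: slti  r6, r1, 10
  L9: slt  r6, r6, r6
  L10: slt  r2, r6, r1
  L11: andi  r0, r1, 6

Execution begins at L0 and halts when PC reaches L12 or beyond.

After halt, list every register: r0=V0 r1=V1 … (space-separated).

r0=0 r1=9 r2=4 r3=65525 r4=13 r5=65520 r6=9

[0] nor  r5, r5, r6  →  {r0:0, r1:13, r2:4, r3:13, r4:10, r5:65520, r6:9}
[1] nor  r3, r0, r4  →  {r0:0, r1:13, r2:4, r3:65525, r4:10, r5:65520, r6:9}
[2] nor  r1, r0, r3  →  {r0:0, r1:10, r2:4, r3:65525, r4:10, r5:65520, r6:9}
[3] bne  r1, r2, L5  →  {r0:0, r1:10, r2:4, r3:65525, r4:10, r5:65520, r6:9}  ⟨branch taken⟩
[4] nor  r0, r1, r3  →  {r0:0, r1:10, r2:4, r3:65525, r4:10, r5:65520, r6:9}
[5] xori  r1, r6, 0  →  {r0:0, r1:9, r2:4, r3:65525, r4:10, r5:65520, r6:9}
[6] bne  r5, r2, L11  →  {r0:0, r1:9, r2:4, r3:65525, r4:10, r5:65520, r6:9}  ⟨branch taken⟩
[7] or   r4, r6, r2  →  {r0:0, r1:9, r2:4, r3:65525, r4:13, r5:65520, r6:9}
[11] andi  r0, r1, 6  →  {r0:0, r1:9, r2:4, r3:65525, r4:13, r5:65520, r6:9}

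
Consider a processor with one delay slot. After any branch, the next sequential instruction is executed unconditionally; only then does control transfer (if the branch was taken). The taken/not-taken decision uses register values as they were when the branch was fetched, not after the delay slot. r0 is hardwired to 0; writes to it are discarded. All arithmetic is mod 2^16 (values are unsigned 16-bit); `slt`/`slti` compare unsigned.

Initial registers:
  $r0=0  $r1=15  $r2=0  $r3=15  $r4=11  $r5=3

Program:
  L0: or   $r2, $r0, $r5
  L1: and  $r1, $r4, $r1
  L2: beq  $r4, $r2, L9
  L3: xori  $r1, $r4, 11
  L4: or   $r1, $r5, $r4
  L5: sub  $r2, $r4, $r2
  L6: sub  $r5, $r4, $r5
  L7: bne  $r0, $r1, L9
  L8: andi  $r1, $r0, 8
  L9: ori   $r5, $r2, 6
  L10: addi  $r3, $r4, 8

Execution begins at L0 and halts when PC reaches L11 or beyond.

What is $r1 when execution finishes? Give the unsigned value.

0

#0 or   $r2, $r0, $r5 ; 0/15/3/15/11/3
#1 and  $r1, $r4, $r1 ; 0/11/3/15/11/3
#2 beq  $r4, $r2, L9 ; 0/11/3/15/11/3 ; →fallthru
#3 xori  $r1, $r4, 11 ; 0/0/3/15/11/3
#4 or   $r1, $r5, $r4 ; 0/11/3/15/11/3
#5 sub  $r2, $r4, $r2 ; 0/11/8/15/11/3
#6 sub  $r5, $r4, $r5 ; 0/11/8/15/11/8
#7 bne  $r0, $r1, L9 ; 0/11/8/15/11/8 ; →target
#8 andi  $r1, $r0, 8 ; 0/0/8/15/11/8
#9 ori   $r5, $r2, 6 ; 0/0/8/15/11/14
#10 addi  $r3, $r4, 8 ; 0/0/8/19/11/14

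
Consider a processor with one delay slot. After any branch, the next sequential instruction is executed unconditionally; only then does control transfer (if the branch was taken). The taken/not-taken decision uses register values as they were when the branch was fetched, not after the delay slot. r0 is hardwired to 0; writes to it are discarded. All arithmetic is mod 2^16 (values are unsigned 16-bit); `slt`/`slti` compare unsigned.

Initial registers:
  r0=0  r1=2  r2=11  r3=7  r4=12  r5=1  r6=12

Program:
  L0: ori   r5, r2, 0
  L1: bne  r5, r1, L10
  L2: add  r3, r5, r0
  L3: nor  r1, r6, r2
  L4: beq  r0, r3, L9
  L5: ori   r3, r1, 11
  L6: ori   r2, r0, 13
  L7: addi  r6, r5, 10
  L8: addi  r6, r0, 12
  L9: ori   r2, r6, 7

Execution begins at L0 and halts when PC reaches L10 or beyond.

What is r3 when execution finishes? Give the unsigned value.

#0 ori   r5, r2, 0 ; 0/2/11/7/12/11/12
#1 bne  r5, r1, L10 ; 0/2/11/7/12/11/12 ; →target
#2 add  r3, r5, r0 ; 0/2/11/11/12/11/12

11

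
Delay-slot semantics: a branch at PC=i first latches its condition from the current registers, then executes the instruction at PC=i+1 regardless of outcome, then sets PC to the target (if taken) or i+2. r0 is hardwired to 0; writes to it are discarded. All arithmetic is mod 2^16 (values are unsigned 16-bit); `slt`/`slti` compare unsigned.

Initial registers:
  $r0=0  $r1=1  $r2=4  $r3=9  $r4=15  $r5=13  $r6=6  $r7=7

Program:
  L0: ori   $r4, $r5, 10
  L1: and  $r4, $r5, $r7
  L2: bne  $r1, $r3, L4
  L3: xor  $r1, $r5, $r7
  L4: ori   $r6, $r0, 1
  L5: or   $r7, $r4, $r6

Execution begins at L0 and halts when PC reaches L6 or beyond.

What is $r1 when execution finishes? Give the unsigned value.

PC=0  ori   $r4, $r5, 10     | $r0=0 $r1=1 $r2=4 $r3=9 $r4=15 $r5=13 $r6=6 $r7=7
PC=1  and  $r4, $r5, $r7     | $r0=0 $r1=1 $r2=4 $r3=9 $r4=5 $r5=13 $r6=6 $r7=7
PC=2  bne  $r1, $r3, L4      | $r0=0 $r1=1 $r2=4 $r3=9 $r4=5 $r5=13 $r6=6 $r7=7  [TAKEN]
PC=3  xor  $r1, $r5, $r7     | $r0=0 $r1=10 $r2=4 $r3=9 $r4=5 $r5=13 $r6=6 $r7=7
PC=4  ori   $r6, $r0, 1      | $r0=0 $r1=10 $r2=4 $r3=9 $r4=5 $r5=13 $r6=1 $r7=7
PC=5  or   $r7, $r4, $r6     | $r0=0 $r1=10 $r2=4 $r3=9 $r4=5 $r5=13 $r6=1 $r7=5

10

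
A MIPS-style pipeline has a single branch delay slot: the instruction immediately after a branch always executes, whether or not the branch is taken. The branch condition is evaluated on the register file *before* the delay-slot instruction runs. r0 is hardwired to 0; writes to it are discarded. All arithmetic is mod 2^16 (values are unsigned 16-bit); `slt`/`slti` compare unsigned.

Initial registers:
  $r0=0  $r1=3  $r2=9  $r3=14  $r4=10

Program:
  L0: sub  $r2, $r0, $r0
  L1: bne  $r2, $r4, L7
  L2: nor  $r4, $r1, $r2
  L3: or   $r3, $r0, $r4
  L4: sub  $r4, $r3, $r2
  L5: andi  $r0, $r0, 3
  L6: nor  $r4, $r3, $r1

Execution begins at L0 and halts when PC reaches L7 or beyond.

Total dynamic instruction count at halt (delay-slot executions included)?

3

PC=0  sub  $r2, $r0, $r0     | $r0=0 $r1=3 $r2=0 $r3=14 $r4=10
PC=1  bne  $r2, $r4, L7      | $r0=0 $r1=3 $r2=0 $r3=14 $r4=10  [TAKEN]
PC=2  nor  $r4, $r1, $r2     | $r0=0 $r1=3 $r2=0 $r3=14 $r4=65532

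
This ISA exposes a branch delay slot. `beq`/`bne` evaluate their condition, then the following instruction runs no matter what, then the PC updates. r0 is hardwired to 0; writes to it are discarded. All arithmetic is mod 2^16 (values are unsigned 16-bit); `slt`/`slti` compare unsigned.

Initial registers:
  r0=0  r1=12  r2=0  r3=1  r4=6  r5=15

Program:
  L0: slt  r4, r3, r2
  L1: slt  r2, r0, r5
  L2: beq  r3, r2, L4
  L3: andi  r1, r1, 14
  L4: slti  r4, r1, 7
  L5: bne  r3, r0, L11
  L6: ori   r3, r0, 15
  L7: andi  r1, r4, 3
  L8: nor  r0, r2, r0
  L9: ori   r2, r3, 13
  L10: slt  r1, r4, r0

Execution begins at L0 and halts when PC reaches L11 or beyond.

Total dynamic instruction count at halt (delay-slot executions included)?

7

#0 slt  r4, r3, r2 ; 0/12/0/1/0/15
#1 slt  r2, r0, r5 ; 0/12/1/1/0/15
#2 beq  r3, r2, L4 ; 0/12/1/1/0/15 ; →target
#3 andi  r1, r1, 14 ; 0/12/1/1/0/15
#4 slti  r4, r1, 7 ; 0/12/1/1/0/15
#5 bne  r3, r0, L11 ; 0/12/1/1/0/15 ; →target
#6 ori   r3, r0, 15 ; 0/12/1/15/0/15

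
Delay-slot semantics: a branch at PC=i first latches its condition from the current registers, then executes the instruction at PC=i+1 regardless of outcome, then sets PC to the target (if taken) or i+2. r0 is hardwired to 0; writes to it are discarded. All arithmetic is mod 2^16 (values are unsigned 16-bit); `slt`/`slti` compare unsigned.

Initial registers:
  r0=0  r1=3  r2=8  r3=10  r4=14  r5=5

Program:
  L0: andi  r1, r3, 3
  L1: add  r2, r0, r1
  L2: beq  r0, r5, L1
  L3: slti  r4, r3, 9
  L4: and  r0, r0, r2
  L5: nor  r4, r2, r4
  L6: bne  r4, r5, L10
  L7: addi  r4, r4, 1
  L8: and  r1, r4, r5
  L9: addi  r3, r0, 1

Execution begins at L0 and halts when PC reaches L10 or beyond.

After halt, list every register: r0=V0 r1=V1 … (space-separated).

[0] andi  r1, r3, 3  →  {r0:0, r1:2, r2:8, r3:10, r4:14, r5:5}
[1] add  r2, r0, r1  →  {r0:0, r1:2, r2:2, r3:10, r4:14, r5:5}
[2] beq  r0, r5, L1  →  {r0:0, r1:2, r2:2, r3:10, r4:14, r5:5}  ⟨branch fallthrough⟩
[3] slti  r4, r3, 9  →  {r0:0, r1:2, r2:2, r3:10, r4:0, r5:5}
[4] and  r0, r0, r2  →  {r0:0, r1:2, r2:2, r3:10, r4:0, r5:5}
[5] nor  r4, r2, r4  →  {r0:0, r1:2, r2:2, r3:10, r4:65533, r5:5}
[6] bne  r4, r5, L10  →  {r0:0, r1:2, r2:2, r3:10, r4:65533, r5:5}  ⟨branch taken⟩
[7] addi  r4, r4, 1  →  {r0:0, r1:2, r2:2, r3:10, r4:65534, r5:5}

r0=0 r1=2 r2=2 r3=10 r4=65534 r5=5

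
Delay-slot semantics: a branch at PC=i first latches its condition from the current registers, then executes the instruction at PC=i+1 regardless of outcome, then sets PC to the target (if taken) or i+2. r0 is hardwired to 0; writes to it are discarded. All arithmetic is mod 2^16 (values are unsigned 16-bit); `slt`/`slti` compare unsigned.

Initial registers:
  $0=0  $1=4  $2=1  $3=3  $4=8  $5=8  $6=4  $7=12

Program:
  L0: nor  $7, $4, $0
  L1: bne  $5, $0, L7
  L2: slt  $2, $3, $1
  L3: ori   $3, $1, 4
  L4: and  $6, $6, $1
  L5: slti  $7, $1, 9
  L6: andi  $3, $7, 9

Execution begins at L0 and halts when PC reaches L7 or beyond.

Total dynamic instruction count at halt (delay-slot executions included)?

#0 nor  $7, $4, $0 ; 0/4/1/3/8/8/4/65527
#1 bne  $5, $0, L7 ; 0/4/1/3/8/8/4/65527 ; →target
#2 slt  $2, $3, $1 ; 0/4/1/3/8/8/4/65527

3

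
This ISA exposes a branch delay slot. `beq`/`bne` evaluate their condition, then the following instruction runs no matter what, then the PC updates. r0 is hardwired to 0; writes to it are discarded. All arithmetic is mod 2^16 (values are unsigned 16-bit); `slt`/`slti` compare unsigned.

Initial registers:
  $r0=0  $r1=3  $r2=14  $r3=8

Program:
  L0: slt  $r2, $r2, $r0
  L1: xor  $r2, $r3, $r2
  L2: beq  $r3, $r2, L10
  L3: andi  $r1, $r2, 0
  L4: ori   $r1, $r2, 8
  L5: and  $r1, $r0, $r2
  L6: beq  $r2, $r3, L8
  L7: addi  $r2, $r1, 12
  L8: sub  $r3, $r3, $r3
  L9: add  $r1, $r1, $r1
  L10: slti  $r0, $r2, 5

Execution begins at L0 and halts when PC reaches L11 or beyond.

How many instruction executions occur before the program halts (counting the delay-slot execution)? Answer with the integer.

5

PC=0  slt  $r2, $r2, $r0     | $r0=0 $r1=3 $r2=0 $r3=8
PC=1  xor  $r2, $r3, $r2     | $r0=0 $r1=3 $r2=8 $r3=8
PC=2  beq  $r3, $r2, L10     | $r0=0 $r1=3 $r2=8 $r3=8  [TAKEN]
PC=3  andi  $r1, $r2, 0      | $r0=0 $r1=0 $r2=8 $r3=8
PC=10 slti  $r0, $r2, 5      | $r0=0 $r1=0 $r2=8 $r3=8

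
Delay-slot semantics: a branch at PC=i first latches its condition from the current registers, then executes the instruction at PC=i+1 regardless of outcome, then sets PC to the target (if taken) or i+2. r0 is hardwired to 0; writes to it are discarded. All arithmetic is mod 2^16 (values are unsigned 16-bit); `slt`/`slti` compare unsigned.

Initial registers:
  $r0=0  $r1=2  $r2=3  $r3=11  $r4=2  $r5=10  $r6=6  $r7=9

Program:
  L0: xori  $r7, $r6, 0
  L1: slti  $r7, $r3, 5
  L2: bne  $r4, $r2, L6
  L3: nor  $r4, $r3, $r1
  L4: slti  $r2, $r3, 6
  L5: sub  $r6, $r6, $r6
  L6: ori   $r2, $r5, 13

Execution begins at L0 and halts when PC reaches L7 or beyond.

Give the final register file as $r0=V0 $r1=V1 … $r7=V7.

  step pc=0: xori  $r7, $r6, 0  regs=(0,2,3,11,2,10,6,6)
  step pc=1: slti  $r7, $r3, 5  regs=(0,2,3,11,2,10,6,0)
  step pc=2: bne  $r4, $r2, L6  cond=T  regs=(0,2,3,11,2,10,6,0)
  step pc=3: nor  $r4, $r3, $r1  regs=(0,2,3,11,65524,10,6,0)
  step pc=6: ori   $r2, $r5, 13  regs=(0,2,15,11,65524,10,6,0)

$r0=0 $r1=2 $r2=15 $r3=11 $r4=65524 $r5=10 $r6=6 $r7=0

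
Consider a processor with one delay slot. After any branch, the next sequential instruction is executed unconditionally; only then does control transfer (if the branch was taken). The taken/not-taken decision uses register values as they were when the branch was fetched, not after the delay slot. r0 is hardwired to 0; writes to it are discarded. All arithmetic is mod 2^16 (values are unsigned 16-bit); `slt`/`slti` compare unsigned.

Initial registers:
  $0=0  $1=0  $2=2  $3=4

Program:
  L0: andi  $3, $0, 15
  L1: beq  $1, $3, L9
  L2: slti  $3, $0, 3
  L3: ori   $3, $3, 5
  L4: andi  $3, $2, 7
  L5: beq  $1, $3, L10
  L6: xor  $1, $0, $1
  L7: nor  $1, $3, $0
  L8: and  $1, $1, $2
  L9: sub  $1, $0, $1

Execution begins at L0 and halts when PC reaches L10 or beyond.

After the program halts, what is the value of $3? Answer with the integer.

1

PC=0  andi  $3, $0, 15       | $0=0 $1=0 $2=2 $3=0
PC=1  beq  $1, $3, L9        | $0=0 $1=0 $2=2 $3=0  [TAKEN]
PC=2  slti  $3, $0, 3        | $0=0 $1=0 $2=2 $3=1
PC=9  sub  $1, $0, $1        | $0=0 $1=0 $2=2 $3=1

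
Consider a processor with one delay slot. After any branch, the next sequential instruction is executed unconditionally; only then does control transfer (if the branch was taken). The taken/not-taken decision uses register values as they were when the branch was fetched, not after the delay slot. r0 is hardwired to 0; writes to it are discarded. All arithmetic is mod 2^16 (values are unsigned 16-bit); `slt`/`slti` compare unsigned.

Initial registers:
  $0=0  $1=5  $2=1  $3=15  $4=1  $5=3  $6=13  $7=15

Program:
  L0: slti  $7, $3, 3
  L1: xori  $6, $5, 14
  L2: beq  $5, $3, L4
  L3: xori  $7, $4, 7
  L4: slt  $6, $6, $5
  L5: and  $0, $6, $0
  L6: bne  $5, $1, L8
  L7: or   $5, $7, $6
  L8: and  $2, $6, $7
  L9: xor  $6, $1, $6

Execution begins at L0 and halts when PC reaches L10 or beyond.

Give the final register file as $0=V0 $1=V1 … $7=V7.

  step pc=0: slti  $7, $3, 3  regs=(0,5,1,15,1,3,13,0)
  step pc=1: xori  $6, $5, 14  regs=(0,5,1,15,1,3,13,0)
  step pc=2: beq  $5, $3, L4  cond=F  regs=(0,5,1,15,1,3,13,0)
  step pc=3: xori  $7, $4, 7  regs=(0,5,1,15,1,3,13,6)
  step pc=4: slt  $6, $6, $5  regs=(0,5,1,15,1,3,0,6)
  step pc=5: and  $0, $6, $0  regs=(0,5,1,15,1,3,0,6)
  step pc=6: bne  $5, $1, L8  cond=T  regs=(0,5,1,15,1,3,0,6)
  step pc=7: or   $5, $7, $6  regs=(0,5,1,15,1,6,0,6)
  step pc=8: and  $2, $6, $7  regs=(0,5,0,15,1,6,0,6)
  step pc=9: xor  $6, $1, $6  regs=(0,5,0,15,1,6,5,6)

$0=0 $1=5 $2=0 $3=15 $4=1 $5=6 $6=5 $7=6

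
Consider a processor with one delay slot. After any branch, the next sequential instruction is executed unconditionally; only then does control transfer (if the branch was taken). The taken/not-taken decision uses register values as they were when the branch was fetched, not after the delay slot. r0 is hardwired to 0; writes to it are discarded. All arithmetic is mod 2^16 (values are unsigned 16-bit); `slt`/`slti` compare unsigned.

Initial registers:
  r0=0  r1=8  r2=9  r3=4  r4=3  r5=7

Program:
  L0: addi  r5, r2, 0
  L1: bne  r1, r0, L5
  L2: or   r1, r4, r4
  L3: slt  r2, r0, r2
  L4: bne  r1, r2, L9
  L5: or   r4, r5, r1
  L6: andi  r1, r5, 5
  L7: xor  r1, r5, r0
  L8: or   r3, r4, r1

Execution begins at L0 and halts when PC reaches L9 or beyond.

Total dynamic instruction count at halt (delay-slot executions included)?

[0] addi  r5, r2, 0  →  {r0:0, r1:8, r2:9, r3:4, r4:3, r5:9}
[1] bne  r1, r0, L5  →  {r0:0, r1:8, r2:9, r3:4, r4:3, r5:9}  ⟨branch taken⟩
[2] or   r1, r4, r4  →  {r0:0, r1:3, r2:9, r3:4, r4:3, r5:9}
[5] or   r4, r5, r1  →  {r0:0, r1:3, r2:9, r3:4, r4:11, r5:9}
[6] andi  r1, r5, 5  →  {r0:0, r1:1, r2:9, r3:4, r4:11, r5:9}
[7] xor  r1, r5, r0  →  {r0:0, r1:9, r2:9, r3:4, r4:11, r5:9}
[8] or   r3, r4, r1  →  {r0:0, r1:9, r2:9, r3:11, r4:11, r5:9}

7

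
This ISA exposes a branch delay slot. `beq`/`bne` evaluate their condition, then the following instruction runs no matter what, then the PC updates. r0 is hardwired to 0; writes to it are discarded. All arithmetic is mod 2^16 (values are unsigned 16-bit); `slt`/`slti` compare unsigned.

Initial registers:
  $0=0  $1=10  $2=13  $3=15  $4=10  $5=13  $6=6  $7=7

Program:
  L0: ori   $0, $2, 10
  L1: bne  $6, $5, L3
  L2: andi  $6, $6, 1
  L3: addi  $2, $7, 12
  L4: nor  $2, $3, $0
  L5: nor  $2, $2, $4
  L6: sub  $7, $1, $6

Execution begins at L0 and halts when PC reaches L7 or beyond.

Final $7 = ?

[0] ori   $0, $2, 10  →  {$0:0, $1:10, $2:13, $3:15, $4:10, $5:13, $6:6, $7:7}
[1] bne  $6, $5, L3  →  {$0:0, $1:10, $2:13, $3:15, $4:10, $5:13, $6:6, $7:7}  ⟨branch taken⟩
[2] andi  $6, $6, 1  →  {$0:0, $1:10, $2:13, $3:15, $4:10, $5:13, $6:0, $7:7}
[3] addi  $2, $7, 12  →  {$0:0, $1:10, $2:19, $3:15, $4:10, $5:13, $6:0, $7:7}
[4] nor  $2, $3, $0  →  {$0:0, $1:10, $2:65520, $3:15, $4:10, $5:13, $6:0, $7:7}
[5] nor  $2, $2, $4  →  {$0:0, $1:10, $2:5, $3:15, $4:10, $5:13, $6:0, $7:7}
[6] sub  $7, $1, $6  →  {$0:0, $1:10, $2:5, $3:15, $4:10, $5:13, $6:0, $7:10}

10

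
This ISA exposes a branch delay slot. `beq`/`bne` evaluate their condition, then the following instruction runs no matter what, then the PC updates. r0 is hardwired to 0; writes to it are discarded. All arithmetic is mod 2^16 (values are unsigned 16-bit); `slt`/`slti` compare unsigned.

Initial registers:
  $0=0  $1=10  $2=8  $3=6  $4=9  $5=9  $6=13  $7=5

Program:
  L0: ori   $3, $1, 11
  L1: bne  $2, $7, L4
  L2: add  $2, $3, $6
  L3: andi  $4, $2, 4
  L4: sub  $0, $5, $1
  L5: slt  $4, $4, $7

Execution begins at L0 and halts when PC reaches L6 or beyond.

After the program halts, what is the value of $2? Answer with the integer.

[0] ori   $3, $1, 11  →  {$0:0, $1:10, $2:8, $3:11, $4:9, $5:9, $6:13, $7:5}
[1] bne  $2, $7, L4  →  {$0:0, $1:10, $2:8, $3:11, $4:9, $5:9, $6:13, $7:5}  ⟨branch taken⟩
[2] add  $2, $3, $6  →  {$0:0, $1:10, $2:24, $3:11, $4:9, $5:9, $6:13, $7:5}
[4] sub  $0, $5, $1  →  {$0:0, $1:10, $2:24, $3:11, $4:9, $5:9, $6:13, $7:5}
[5] slt  $4, $4, $7  →  {$0:0, $1:10, $2:24, $3:11, $4:0, $5:9, $6:13, $7:5}

24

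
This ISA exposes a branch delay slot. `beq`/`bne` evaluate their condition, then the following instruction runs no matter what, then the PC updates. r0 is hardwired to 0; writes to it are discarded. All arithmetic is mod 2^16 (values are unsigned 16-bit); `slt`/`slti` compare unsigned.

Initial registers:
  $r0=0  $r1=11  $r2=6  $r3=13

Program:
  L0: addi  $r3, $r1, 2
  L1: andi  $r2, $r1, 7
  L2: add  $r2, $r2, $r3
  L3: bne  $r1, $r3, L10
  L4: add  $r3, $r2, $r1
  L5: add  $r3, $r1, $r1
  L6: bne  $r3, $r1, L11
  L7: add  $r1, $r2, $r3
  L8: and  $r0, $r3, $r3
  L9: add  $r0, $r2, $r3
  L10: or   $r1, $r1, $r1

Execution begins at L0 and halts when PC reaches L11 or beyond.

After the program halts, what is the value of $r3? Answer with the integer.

27

  step pc=0: addi  $r3, $r1, 2  regs=(0,11,6,13)
  step pc=1: andi  $r2, $r1, 7  regs=(0,11,3,13)
  step pc=2: add  $r2, $r2, $r3  regs=(0,11,16,13)
  step pc=3: bne  $r1, $r3, L10  cond=T  regs=(0,11,16,13)
  step pc=4: add  $r3, $r2, $r1  regs=(0,11,16,27)
  step pc=10: or   $r1, $r1, $r1  regs=(0,11,16,27)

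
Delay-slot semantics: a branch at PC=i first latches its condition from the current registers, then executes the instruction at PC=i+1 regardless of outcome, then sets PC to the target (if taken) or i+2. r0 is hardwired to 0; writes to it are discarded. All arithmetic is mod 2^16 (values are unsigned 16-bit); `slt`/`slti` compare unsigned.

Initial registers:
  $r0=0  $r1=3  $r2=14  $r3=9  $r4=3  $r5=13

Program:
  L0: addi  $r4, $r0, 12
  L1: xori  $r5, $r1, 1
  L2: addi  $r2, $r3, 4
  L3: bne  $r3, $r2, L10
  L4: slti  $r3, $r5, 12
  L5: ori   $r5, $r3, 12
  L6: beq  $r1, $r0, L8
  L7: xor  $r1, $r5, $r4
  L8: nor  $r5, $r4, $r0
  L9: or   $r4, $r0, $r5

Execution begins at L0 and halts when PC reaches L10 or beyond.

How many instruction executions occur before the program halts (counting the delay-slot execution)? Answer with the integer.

[0] addi  $r4, $r0, 12  →  {$r0:0, $r1:3, $r2:14, $r3:9, $r4:12, $r5:13}
[1] xori  $r5, $r1, 1  →  {$r0:0, $r1:3, $r2:14, $r3:9, $r4:12, $r5:2}
[2] addi  $r2, $r3, 4  →  {$r0:0, $r1:3, $r2:13, $r3:9, $r4:12, $r5:2}
[3] bne  $r3, $r2, L10  →  {$r0:0, $r1:3, $r2:13, $r3:9, $r4:12, $r5:2}  ⟨branch taken⟩
[4] slti  $r3, $r5, 12  →  {$r0:0, $r1:3, $r2:13, $r3:1, $r4:12, $r5:2}

5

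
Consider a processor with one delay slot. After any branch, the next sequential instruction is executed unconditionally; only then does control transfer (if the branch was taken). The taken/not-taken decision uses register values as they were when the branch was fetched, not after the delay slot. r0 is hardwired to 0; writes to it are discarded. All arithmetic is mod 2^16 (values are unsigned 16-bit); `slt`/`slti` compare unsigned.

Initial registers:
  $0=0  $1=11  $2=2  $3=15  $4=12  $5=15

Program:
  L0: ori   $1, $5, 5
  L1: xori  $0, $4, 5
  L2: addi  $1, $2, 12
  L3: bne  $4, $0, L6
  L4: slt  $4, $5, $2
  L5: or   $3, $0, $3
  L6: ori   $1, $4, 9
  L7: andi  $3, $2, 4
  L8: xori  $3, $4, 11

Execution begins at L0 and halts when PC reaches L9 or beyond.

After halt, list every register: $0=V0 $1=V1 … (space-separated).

$0=0 $1=9 $2=2 $3=11 $4=0 $5=15

PC=0  ori   $1, $5, 5        | $0=0 $1=15 $2=2 $3=15 $4=12 $5=15
PC=1  xori  $0, $4, 5        | $0=0 $1=15 $2=2 $3=15 $4=12 $5=15
PC=2  addi  $1, $2, 12       | $0=0 $1=14 $2=2 $3=15 $4=12 $5=15
PC=3  bne  $4, $0, L6        | $0=0 $1=14 $2=2 $3=15 $4=12 $5=15  [TAKEN]
PC=4  slt  $4, $5, $2        | $0=0 $1=14 $2=2 $3=15 $4=0 $5=15
PC=6  ori   $1, $4, 9        | $0=0 $1=9 $2=2 $3=15 $4=0 $5=15
PC=7  andi  $3, $2, 4        | $0=0 $1=9 $2=2 $3=0 $4=0 $5=15
PC=8  xori  $3, $4, 11       | $0=0 $1=9 $2=2 $3=11 $4=0 $5=15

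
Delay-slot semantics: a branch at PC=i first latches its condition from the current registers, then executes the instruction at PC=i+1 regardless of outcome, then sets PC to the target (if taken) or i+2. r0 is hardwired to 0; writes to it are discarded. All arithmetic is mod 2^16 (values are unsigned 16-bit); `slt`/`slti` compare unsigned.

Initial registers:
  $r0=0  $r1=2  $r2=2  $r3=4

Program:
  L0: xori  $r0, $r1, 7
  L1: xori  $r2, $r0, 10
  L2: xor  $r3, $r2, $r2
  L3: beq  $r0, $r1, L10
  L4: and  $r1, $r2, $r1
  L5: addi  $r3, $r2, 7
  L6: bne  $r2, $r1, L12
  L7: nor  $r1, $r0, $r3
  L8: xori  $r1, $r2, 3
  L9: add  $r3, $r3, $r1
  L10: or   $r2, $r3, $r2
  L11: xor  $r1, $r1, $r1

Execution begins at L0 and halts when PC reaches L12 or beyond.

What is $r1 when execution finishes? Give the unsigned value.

65518

#0 xori  $r0, $r1, 7 ; 0/2/2/4
#1 xori  $r2, $r0, 10 ; 0/2/10/4
#2 xor  $r3, $r2, $r2 ; 0/2/10/0
#3 beq  $r0, $r1, L10 ; 0/2/10/0 ; →fallthru
#4 and  $r1, $r2, $r1 ; 0/2/10/0
#5 addi  $r3, $r2, 7 ; 0/2/10/17
#6 bne  $r2, $r1, L12 ; 0/2/10/17 ; →target
#7 nor  $r1, $r0, $r3 ; 0/65518/10/17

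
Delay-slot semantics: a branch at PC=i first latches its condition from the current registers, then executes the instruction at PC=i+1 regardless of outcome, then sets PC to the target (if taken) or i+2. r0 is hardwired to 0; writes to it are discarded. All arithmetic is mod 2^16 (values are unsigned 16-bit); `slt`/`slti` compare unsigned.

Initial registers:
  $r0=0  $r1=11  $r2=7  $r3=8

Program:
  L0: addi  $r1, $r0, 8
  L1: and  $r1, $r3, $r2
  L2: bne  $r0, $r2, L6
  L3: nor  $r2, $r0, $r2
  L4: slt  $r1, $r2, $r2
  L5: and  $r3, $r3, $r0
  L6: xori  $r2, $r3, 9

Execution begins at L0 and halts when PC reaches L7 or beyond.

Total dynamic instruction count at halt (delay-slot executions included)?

5

#0 addi  $r1, $r0, 8 ; 0/8/7/8
#1 and  $r1, $r3, $r2 ; 0/0/7/8
#2 bne  $r0, $r2, L6 ; 0/0/7/8 ; →target
#3 nor  $r2, $r0, $r2 ; 0/0/65528/8
#6 xori  $r2, $r3, 9 ; 0/0/1/8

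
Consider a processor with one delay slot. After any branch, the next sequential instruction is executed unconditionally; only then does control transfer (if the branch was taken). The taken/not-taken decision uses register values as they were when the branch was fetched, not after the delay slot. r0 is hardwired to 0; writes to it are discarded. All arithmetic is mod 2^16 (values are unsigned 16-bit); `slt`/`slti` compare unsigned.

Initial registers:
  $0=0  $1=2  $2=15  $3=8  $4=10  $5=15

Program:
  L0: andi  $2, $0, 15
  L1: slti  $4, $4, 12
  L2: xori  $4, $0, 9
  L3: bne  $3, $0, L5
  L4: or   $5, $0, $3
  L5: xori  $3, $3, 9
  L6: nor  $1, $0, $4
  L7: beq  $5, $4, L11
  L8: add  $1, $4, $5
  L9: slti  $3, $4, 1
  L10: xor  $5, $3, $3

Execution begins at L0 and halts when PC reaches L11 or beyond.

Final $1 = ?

17

PC=0  andi  $2, $0, 15       | $0=0 $1=2 $2=0 $3=8 $4=10 $5=15
PC=1  slti  $4, $4, 12       | $0=0 $1=2 $2=0 $3=8 $4=1 $5=15
PC=2  xori  $4, $0, 9        | $0=0 $1=2 $2=0 $3=8 $4=9 $5=15
PC=3  bne  $3, $0, L5        | $0=0 $1=2 $2=0 $3=8 $4=9 $5=15  [TAKEN]
PC=4  or   $5, $0, $3        | $0=0 $1=2 $2=0 $3=8 $4=9 $5=8
PC=5  xori  $3, $3, 9        | $0=0 $1=2 $2=0 $3=1 $4=9 $5=8
PC=6  nor  $1, $0, $4        | $0=0 $1=65526 $2=0 $3=1 $4=9 $5=8
PC=7  beq  $5, $4, L11       | $0=0 $1=65526 $2=0 $3=1 $4=9 $5=8  [not taken]
PC=8  add  $1, $4, $5        | $0=0 $1=17 $2=0 $3=1 $4=9 $5=8
PC=9  slti  $3, $4, 1        | $0=0 $1=17 $2=0 $3=0 $4=9 $5=8
PC=10 xor  $5, $3, $3        | $0=0 $1=17 $2=0 $3=0 $4=9 $5=0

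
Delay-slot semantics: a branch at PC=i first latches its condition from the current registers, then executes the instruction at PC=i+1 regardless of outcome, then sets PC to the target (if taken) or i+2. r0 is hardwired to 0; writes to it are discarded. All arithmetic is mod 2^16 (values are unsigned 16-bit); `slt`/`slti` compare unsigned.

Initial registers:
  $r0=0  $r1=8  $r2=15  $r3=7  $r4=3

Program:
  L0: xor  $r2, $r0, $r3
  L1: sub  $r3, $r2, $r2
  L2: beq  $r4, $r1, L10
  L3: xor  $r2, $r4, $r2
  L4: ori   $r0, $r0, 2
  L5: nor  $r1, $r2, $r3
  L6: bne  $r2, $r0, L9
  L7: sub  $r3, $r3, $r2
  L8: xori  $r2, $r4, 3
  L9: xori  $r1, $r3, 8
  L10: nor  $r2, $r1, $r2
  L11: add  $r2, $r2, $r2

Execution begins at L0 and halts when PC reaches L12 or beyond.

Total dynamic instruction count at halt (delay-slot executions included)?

#0 xor  $r2, $r0, $r3 ; 0/8/7/7/3
#1 sub  $r3, $r2, $r2 ; 0/8/7/0/3
#2 beq  $r4, $r1, L10 ; 0/8/7/0/3 ; →fallthru
#3 xor  $r2, $r4, $r2 ; 0/8/4/0/3
#4 ori   $r0, $r0, 2 ; 0/8/4/0/3
#5 nor  $r1, $r2, $r3 ; 0/65531/4/0/3
#6 bne  $r2, $r0, L9 ; 0/65531/4/0/3 ; →target
#7 sub  $r3, $r3, $r2 ; 0/65531/4/65532/3
#9 xori  $r1, $r3, 8 ; 0/65524/4/65532/3
#10 nor  $r2, $r1, $r2 ; 0/65524/11/65532/3
#11 add  $r2, $r2, $r2 ; 0/65524/22/65532/3

11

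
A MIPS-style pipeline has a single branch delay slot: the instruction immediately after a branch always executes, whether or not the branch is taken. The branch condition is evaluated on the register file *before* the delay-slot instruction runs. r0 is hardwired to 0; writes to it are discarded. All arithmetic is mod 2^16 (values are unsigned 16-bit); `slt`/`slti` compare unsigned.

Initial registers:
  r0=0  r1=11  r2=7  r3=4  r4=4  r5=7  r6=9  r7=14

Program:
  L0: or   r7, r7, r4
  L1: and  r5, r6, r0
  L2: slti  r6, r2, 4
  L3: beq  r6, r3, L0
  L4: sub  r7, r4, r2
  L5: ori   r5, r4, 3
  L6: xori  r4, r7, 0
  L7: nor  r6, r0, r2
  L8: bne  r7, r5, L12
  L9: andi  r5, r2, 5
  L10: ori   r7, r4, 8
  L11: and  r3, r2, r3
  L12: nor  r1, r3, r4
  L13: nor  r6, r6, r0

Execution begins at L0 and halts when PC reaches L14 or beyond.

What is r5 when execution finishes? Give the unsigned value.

5

PC=0  or   r7, r7, r4        | r0=0 r1=11 r2=7 r3=4 r4=4 r5=7 r6=9 r7=14
PC=1  and  r5, r6, r0        | r0=0 r1=11 r2=7 r3=4 r4=4 r5=0 r6=9 r7=14
PC=2  slti  r6, r2, 4        | r0=0 r1=11 r2=7 r3=4 r4=4 r5=0 r6=0 r7=14
PC=3  beq  r6, r3, L0        | r0=0 r1=11 r2=7 r3=4 r4=4 r5=0 r6=0 r7=14  [not taken]
PC=4  sub  r7, r4, r2        | r0=0 r1=11 r2=7 r3=4 r4=4 r5=0 r6=0 r7=65533
PC=5  ori   r5, r4, 3        | r0=0 r1=11 r2=7 r3=4 r4=4 r5=7 r6=0 r7=65533
PC=6  xori  r4, r7, 0        | r0=0 r1=11 r2=7 r3=4 r4=65533 r5=7 r6=0 r7=65533
PC=7  nor  r6, r0, r2        | r0=0 r1=11 r2=7 r3=4 r4=65533 r5=7 r6=65528 r7=65533
PC=8  bne  r7, r5, L12       | r0=0 r1=11 r2=7 r3=4 r4=65533 r5=7 r6=65528 r7=65533  [TAKEN]
PC=9  andi  r5, r2, 5        | r0=0 r1=11 r2=7 r3=4 r4=65533 r5=5 r6=65528 r7=65533
PC=12 nor  r1, r3, r4        | r0=0 r1=2 r2=7 r3=4 r4=65533 r5=5 r6=65528 r7=65533
PC=13 nor  r6, r6, r0        | r0=0 r1=2 r2=7 r3=4 r4=65533 r5=5 r6=7 r7=65533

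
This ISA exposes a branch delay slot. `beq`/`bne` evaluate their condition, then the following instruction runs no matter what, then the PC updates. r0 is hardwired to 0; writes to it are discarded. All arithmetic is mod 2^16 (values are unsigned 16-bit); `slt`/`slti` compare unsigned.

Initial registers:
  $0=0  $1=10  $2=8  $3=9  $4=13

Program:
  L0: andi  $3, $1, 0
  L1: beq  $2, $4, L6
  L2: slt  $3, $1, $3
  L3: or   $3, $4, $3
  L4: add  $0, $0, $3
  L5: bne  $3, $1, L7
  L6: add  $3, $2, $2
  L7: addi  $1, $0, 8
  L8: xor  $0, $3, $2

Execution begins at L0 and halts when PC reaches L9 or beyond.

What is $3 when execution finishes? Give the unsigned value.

16

  step pc=0: andi  $3, $1, 0  regs=(0,10,8,0,13)
  step pc=1: beq  $2, $4, L6  cond=F  regs=(0,10,8,0,13)
  step pc=2: slt  $3, $1, $3  regs=(0,10,8,0,13)
  step pc=3: or   $3, $4, $3  regs=(0,10,8,13,13)
  step pc=4: add  $0, $0, $3  regs=(0,10,8,13,13)
  step pc=5: bne  $3, $1, L7  cond=T  regs=(0,10,8,13,13)
  step pc=6: add  $3, $2, $2  regs=(0,10,8,16,13)
  step pc=7: addi  $1, $0, 8  regs=(0,8,8,16,13)
  step pc=8: xor  $0, $3, $2  regs=(0,8,8,16,13)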